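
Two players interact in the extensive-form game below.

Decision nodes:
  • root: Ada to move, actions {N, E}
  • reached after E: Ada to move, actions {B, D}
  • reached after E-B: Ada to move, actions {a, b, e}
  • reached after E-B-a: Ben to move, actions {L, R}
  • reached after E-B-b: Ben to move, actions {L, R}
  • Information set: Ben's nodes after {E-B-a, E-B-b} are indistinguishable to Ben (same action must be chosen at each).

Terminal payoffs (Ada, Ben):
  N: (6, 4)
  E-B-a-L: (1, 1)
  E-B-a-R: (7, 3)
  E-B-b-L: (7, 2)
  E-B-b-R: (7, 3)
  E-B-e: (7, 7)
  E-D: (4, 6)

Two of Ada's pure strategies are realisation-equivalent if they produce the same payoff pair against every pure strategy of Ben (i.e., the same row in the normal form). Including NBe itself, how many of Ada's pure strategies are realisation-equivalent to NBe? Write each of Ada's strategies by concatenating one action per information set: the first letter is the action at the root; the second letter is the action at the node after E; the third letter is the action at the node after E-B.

Row for NBe (columns L, R): (6,4) (6,4).
Under NBe, Ada's choice at the node after E and at the node after E-B can never be reached regardless of what Ben does, so varying those choices leaves every outcome unchanged.
Holding the reachable choices fixed and varying the unreachable ones freely already gives 2 × 3 = 6 equivalent strategies.
No other strategy reproduces this row, so those 6 are the full class: NBa, NBb, NBe, NDa, NDb, NDe.

6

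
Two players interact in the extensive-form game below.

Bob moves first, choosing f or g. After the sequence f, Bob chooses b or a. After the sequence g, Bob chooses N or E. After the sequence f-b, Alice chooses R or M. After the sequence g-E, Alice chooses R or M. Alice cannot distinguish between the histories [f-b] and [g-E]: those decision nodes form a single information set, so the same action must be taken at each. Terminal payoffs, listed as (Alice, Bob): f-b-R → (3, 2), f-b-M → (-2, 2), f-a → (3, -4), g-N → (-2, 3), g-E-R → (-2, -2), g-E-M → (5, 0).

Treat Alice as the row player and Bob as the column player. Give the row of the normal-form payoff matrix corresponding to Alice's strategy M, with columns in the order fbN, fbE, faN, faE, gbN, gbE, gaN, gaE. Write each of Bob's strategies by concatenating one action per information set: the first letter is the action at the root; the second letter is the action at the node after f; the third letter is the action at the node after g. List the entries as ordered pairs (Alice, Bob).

(-2,2) (-2,2) (3,-4) (3,-4) (-2,3) (5,0) (-2,3) (5,0)

vs fbN: Bob plays f → Bob plays b at [f] → Alice plays M at [f-b] → (-2, 2)
vs fbE: Bob plays f → Bob plays b at [f] → Alice plays M at [f-b] → (-2, 2)
vs faN: Bob plays f → Bob plays a at [f] → (3, -4)
vs faE: Bob plays f → Bob plays a at [f] → (3, -4)
vs gbN: Bob plays g → Bob plays N at [g] → (-2, 3)
vs gbE: Bob plays g → Bob plays E at [g] → Alice plays M at [g-E] → (5, 0)
vs gaN: Bob plays g → Bob plays N at [g] → (-2, 3)
vs gaE: Bob plays g → Bob plays E at [g] → Alice plays M at [g-E] → (5, 0)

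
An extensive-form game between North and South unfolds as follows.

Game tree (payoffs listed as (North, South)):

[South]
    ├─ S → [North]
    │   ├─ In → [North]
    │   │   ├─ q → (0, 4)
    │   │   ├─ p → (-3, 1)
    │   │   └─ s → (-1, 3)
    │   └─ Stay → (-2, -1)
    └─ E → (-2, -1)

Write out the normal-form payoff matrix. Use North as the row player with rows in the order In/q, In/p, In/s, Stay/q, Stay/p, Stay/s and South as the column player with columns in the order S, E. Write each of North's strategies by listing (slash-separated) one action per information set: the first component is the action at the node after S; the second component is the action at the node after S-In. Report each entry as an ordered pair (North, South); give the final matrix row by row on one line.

In/q: (0,4) (-2,-1) | In/p: (-3,1) (-2,-1) | In/s: (-1,3) (-2,-1) | Stay/q: (-2,-1) (-2,-1) | Stay/p: (-2,-1) (-2,-1) | Stay/s: (-2,-1) (-2,-1)

Row In/q: S→(0,4), E→(-2,-1)
Row In/p: S→(-3,1), E→(-2,-1)
Row In/s: S→(-1,3), E→(-2,-1)
Row Stay/q: S→(-2,-1), E→(-2,-1)
Row Stay/p: S→(-2,-1), E→(-2,-1)
Row Stay/s: S→(-2,-1), E→(-2,-1)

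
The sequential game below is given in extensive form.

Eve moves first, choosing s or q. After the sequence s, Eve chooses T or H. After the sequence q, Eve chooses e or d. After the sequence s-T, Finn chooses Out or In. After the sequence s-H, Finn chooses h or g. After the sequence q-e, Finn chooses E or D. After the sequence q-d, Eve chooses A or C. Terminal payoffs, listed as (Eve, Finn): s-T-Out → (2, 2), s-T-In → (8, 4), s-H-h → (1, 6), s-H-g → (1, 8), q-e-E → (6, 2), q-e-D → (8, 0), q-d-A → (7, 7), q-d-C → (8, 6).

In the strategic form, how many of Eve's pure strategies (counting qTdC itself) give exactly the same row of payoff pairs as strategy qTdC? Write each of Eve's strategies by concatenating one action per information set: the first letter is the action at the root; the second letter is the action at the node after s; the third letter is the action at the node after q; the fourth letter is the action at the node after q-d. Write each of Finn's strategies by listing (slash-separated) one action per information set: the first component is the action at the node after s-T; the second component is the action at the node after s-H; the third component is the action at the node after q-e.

Row for qTdC (columns Out/h/E, Out/h/D, Out/g/E, Out/g/D, In/h/E, In/h/D, In/g/E, In/g/D): (8,6) (8,6) (8,6) (8,6) (8,6) (8,6) (8,6) (8,6).
Under qTdC, Eve's choice at the node after s can never be reached regardless of what Finn does, so varying those choices leaves every outcome unchanged.
Holding the reachable choices fixed and varying the unreachable one freely already gives 2 equivalent strategies.
No other strategy reproduces this row, so those 2 are the full class: qTdC, qHdC.

2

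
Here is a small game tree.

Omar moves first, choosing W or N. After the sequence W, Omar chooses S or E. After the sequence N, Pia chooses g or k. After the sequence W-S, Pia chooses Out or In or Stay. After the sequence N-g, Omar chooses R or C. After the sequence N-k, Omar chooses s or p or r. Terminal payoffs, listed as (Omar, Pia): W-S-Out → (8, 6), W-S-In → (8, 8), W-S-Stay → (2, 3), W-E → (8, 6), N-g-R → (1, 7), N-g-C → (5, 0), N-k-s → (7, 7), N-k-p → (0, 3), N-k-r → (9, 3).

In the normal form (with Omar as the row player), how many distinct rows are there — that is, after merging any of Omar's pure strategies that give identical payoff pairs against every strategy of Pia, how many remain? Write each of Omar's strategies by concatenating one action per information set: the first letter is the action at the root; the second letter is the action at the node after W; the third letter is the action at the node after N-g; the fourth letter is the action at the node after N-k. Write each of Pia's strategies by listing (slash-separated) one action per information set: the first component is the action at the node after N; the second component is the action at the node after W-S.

Omar has 24 pure strategies: WSRs, WSRp, WSRr, WSCs, WSCp, WSCr, WERs, WERp, WERr, WECs, WECp, WECr, NSRs, NSRp, NSRr, NSCs, NSCp, NSCr, NERs, NERp, NERr, NECs, NECp, NECr. Columns: g/Out, g/In, g/Stay, k/Out, k/In, k/Stay.
{WSRs, WSRp, WSRr, WSCs, WSCp, WSCr} → row (8,6) (8,8) (2,3) (8,6) (8,8) (2,3)
{WERs, WERp, WERr, WECs, WECp, WECr} → row (8,6) (8,6) (8,6) (8,6) (8,6) (8,6)
{NSRs, NERs} → row (1,7) (1,7) (1,7) (7,7) (7,7) (7,7)
{NSRp, NERp} → row (1,7) (1,7) (1,7) (0,3) (0,3) (0,3)
{NSRr, NERr} → row (1,7) (1,7) (1,7) (9,3) (9,3) (9,3)
{NSCs, NECs} → row (5,0) (5,0) (5,0) (7,7) (7,7) (7,7)
{NSCp, NECp} → row (5,0) (5,0) (5,0) (0,3) (0,3) (0,3)
{NSCr, NECr} → row (5,0) (5,0) (5,0) (9,3) (9,3) (9,3)
That's 8 distinct rows out of 24 strategies.

8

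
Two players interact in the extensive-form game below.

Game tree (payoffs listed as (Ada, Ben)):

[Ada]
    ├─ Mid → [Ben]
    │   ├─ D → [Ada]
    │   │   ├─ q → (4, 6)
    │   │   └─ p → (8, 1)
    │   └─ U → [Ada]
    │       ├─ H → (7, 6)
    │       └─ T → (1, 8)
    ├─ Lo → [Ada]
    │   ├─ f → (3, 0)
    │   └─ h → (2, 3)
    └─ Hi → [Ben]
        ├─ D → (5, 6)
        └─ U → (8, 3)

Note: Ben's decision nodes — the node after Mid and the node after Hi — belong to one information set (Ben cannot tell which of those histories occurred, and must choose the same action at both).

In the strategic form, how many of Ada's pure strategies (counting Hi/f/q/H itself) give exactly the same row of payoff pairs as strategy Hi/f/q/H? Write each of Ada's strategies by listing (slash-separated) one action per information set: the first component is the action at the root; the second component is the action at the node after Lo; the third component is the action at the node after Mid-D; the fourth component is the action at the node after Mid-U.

8

Row for Hi/f/q/H (columns D, U): (5,6) (8,3).
Under Hi/f/q/H, Ada's choice at the node after Lo and at the node after Mid-D and at the node after Mid-U can never be reached regardless of what Ben does, so varying those choices leaves every outcome unchanged.
Holding the reachable choices fixed and varying the unreachable ones freely already gives 2 × 2 × 2 = 8 equivalent strategies.
No other strategy reproduces this row, so those 8 are the full class: Hi/f/q/H, Hi/f/q/T, Hi/f/p/H, Hi/f/p/T, Hi/h/q/H, Hi/h/q/T, Hi/h/p/H, Hi/h/p/T.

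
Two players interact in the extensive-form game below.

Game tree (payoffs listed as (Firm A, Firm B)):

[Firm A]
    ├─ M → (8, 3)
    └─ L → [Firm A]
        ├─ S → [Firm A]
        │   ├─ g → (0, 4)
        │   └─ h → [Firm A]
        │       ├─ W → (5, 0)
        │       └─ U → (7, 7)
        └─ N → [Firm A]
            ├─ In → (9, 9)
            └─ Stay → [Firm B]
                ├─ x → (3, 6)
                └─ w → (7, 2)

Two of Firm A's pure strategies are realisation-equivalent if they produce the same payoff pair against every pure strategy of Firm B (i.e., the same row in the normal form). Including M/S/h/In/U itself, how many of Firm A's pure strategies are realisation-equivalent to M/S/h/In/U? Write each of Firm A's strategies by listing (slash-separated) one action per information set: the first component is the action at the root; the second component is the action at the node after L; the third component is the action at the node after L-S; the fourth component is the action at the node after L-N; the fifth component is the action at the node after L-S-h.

Row for M/S/h/In/U (columns x, w): (8,3) (8,3).
Under M/S/h/In/U, Firm A's choice at the node after L and at the node after L-S and at the node after L-N and at the node after L-S-h can never be reached regardless of what Firm B does, so varying those choices leaves every outcome unchanged.
Holding the reachable choices fixed and varying the unreachable ones freely already gives 2 × 2 × 2 × 2 = 16 equivalent strategies.
No other strategy reproduces this row, so those 16 are the full class: M/S/g/In/W, M/S/g/In/U, M/S/g/Stay/W, M/S/g/Stay/U, M/S/h/In/W, M/S/h/In/U, M/S/h/Stay/W, M/S/h/Stay/U, M/N/g/In/W, M/N/g/In/U, M/N/g/Stay/W, M/N/g/Stay/U, M/N/h/In/W, M/N/h/In/U, M/N/h/Stay/W, M/N/h/Stay/U.

16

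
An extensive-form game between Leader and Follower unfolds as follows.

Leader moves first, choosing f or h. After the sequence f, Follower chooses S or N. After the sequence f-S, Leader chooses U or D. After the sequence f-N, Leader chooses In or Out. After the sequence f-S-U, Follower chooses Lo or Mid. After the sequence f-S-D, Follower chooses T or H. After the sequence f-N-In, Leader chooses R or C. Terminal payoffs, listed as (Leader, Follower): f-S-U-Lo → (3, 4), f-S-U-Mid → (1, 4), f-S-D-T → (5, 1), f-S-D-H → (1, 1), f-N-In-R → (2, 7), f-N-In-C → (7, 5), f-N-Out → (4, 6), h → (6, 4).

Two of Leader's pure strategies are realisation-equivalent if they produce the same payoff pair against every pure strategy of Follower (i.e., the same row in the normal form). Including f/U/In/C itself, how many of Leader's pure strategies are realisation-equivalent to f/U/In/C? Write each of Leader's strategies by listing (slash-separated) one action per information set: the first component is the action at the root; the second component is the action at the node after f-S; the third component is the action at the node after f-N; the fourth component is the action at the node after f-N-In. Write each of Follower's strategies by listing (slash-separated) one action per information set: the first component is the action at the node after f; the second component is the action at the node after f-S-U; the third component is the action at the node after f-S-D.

Row for f/U/In/C (columns S/Lo/T, S/Lo/H, S/Mid/T, S/Mid/H, N/Lo/T, N/Lo/H, N/Mid/T, N/Mid/H): (3,4) (3,4) (1,4) (1,4) (7,5) (7,5) (7,5) (7,5).
Every one of Leader's information sets is on the play path for some reply by Follower when Leader follows f/U/In/C.
Changing the action at any of them therefore changes at least one column, so only f/U/In/C itself gives this row.

1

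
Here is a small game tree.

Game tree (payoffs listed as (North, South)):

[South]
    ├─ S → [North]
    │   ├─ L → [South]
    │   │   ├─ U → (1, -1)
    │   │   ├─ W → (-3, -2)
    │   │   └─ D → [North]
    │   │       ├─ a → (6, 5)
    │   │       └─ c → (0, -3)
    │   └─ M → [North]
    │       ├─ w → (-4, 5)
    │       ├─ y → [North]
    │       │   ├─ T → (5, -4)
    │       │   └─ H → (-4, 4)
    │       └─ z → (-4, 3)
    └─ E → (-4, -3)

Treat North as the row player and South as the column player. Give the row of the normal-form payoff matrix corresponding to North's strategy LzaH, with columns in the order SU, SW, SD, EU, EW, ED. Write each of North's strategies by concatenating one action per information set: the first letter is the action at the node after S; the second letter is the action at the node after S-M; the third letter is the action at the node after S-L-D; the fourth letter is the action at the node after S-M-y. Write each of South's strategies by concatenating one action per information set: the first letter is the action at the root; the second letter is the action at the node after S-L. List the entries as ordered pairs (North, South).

(1,-1) (-3,-2) (6,5) (-4,-3) (-4,-3) (-4,-3)

vs SU: South plays S → North plays L at [S] → South plays U at [S-L] → (1, -1)
vs SW: South plays S → North plays L at [S] → South plays W at [S-L] → (-3, -2)
vs SD: South plays S → North plays L at [S] → South plays D at [S-L] → North plays a at [S-L-D] → (6, 5)
vs EU: South plays E → (-4, -3)
vs EW: South plays E → (-4, -3)
vs ED: South plays E → (-4, -3)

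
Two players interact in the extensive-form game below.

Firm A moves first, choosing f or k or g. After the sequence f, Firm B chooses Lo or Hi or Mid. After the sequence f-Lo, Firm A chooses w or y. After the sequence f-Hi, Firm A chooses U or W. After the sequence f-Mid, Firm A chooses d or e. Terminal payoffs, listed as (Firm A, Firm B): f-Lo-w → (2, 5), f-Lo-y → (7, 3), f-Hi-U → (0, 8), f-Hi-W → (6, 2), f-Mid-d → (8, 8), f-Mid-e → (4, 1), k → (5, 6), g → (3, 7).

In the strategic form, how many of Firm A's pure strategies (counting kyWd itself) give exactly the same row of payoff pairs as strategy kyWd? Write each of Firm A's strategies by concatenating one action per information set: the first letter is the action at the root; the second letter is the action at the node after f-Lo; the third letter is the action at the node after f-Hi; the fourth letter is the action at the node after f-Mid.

8

Row for kyWd (columns Lo, Hi, Mid): (5,6) (5,6) (5,6).
Under kyWd, Firm A's choice at the node after f-Lo and at the node after f-Hi and at the node after f-Mid can never be reached regardless of what Firm B does, so varying those choices leaves every outcome unchanged.
Holding the reachable choices fixed and varying the unreachable ones freely already gives 2 × 2 × 2 = 8 equivalent strategies.
No other strategy reproduces this row, so those 8 are the full class: kwUd, kwUe, kwWd, kwWe, kyUd, kyUe, kyWd, kyWe.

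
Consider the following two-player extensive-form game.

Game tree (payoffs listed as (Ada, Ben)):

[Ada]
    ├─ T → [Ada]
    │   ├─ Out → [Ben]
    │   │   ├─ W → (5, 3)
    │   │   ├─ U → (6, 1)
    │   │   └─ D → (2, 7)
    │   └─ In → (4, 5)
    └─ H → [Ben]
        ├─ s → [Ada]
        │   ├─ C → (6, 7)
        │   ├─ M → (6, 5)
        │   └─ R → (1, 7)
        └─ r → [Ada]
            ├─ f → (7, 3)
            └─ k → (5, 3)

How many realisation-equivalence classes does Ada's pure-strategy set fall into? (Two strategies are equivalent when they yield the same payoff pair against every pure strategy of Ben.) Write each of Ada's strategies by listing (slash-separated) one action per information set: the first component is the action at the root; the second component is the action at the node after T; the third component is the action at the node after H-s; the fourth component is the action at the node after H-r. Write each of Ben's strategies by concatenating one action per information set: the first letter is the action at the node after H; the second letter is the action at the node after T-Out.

8

Ada has 24 pure strategies: T/Out/C/f, T/Out/C/k, T/Out/M/f, T/Out/M/k, T/Out/R/f, T/Out/R/k, T/In/C/f, T/In/C/k, T/In/M/f, T/In/M/k, T/In/R/f, T/In/R/k, H/Out/C/f, H/Out/C/k, H/Out/M/f, H/Out/M/k, H/Out/R/f, H/Out/R/k, H/In/C/f, H/In/C/k, H/In/M/f, H/In/M/k, H/In/R/f, H/In/R/k. Columns: sW, sU, sD, rW, rU, rD.
{T/Out/C/f, T/Out/C/k, T/Out/M/f, T/Out/M/k, T/Out/R/f, T/Out/R/k} → row (5,3) (6,1) (2,7) (5,3) (6,1) (2,7)
{T/In/C/f, T/In/C/k, T/In/M/f, T/In/M/k, T/In/R/f, T/In/R/k} → row (4,5) (4,5) (4,5) (4,5) (4,5) (4,5)
{H/Out/C/f, H/In/C/f} → row (6,7) (6,7) (6,7) (7,3) (7,3) (7,3)
{H/Out/C/k, H/In/C/k} → row (6,7) (6,7) (6,7) (5,3) (5,3) (5,3)
{H/Out/M/f, H/In/M/f} → row (6,5) (6,5) (6,5) (7,3) (7,3) (7,3)
{H/Out/M/k, H/In/M/k} → row (6,5) (6,5) (6,5) (5,3) (5,3) (5,3)
{H/Out/R/f, H/In/R/f} → row (1,7) (1,7) (1,7) (7,3) (7,3) (7,3)
{H/Out/R/k, H/In/R/k} → row (1,7) (1,7) (1,7) (5,3) (5,3) (5,3)
That's 8 distinct rows out of 24 strategies.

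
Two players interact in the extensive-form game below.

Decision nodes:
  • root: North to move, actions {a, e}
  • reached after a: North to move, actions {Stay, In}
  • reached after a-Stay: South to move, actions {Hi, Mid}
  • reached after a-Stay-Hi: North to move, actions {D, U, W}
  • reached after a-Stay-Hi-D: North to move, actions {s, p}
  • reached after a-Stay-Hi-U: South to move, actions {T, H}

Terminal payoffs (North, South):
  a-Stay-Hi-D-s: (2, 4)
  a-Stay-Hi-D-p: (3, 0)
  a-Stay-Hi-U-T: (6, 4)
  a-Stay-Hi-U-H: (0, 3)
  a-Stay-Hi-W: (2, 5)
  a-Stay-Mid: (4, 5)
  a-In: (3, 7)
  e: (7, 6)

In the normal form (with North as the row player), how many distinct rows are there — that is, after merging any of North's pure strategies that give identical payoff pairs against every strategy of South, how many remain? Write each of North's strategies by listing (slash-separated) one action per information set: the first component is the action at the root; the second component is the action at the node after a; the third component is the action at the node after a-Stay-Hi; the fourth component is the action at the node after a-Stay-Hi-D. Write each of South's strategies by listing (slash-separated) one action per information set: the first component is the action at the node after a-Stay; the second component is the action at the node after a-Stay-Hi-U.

6

North has 24 pure strategies: a/Stay/D/s, a/Stay/D/p, a/Stay/U/s, a/Stay/U/p, a/Stay/W/s, a/Stay/W/p, a/In/D/s, a/In/D/p, a/In/U/s, a/In/U/p, a/In/W/s, a/In/W/p, e/Stay/D/s, e/Stay/D/p, e/Stay/U/s, e/Stay/U/p, e/Stay/W/s, e/Stay/W/p, e/In/D/s, e/In/D/p, e/In/U/s, e/In/U/p, e/In/W/s, e/In/W/p. Columns: Hi/T, Hi/H, Mid/T, Mid/H.
{a/Stay/D/s} → row (2,4) (2,4) (4,5) (4,5)
{a/Stay/D/p} → row (3,0) (3,0) (4,5) (4,5)
{a/Stay/U/s, a/Stay/U/p} → row (6,4) (0,3) (4,5) (4,5)
{a/Stay/W/s, a/Stay/W/p} → row (2,5) (2,5) (4,5) (4,5)
{a/In/D/s, a/In/D/p, a/In/U/s, a/In/U/p, a/In/W/s, a/In/W/p} → row (3,7) (3,7) (3,7) (3,7)
{e/Stay/D/s, e/Stay/D/p, e/Stay/U/s, e/Stay/U/p, e/Stay/W/s, e/Stay/W/p, e/In/D/s, e/In/D/p, e/In/U/s, e/In/U/p, e/In/W/s, e/In/W/p} → row (7,6) (7,6) (7,6) (7,6)
That's 6 distinct rows out of 24 strategies.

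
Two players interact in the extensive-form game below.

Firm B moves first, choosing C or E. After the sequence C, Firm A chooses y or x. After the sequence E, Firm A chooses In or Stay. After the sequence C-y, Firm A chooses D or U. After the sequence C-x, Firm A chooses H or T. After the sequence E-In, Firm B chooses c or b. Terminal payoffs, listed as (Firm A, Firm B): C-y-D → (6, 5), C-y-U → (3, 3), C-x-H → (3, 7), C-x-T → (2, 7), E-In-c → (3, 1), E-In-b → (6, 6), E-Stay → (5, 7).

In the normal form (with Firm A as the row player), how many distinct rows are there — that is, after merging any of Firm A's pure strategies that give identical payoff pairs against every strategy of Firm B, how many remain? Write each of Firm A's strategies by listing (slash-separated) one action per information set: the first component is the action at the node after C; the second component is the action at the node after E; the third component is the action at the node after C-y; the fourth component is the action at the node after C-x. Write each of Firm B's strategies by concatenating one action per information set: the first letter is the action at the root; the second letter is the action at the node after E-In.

8

Firm A has 16 pure strategies: y/In/D/H, y/In/D/T, y/In/U/H, y/In/U/T, y/Stay/D/H, y/Stay/D/T, y/Stay/U/H, y/Stay/U/T, x/In/D/H, x/In/D/T, x/In/U/H, x/In/U/T, x/Stay/D/H, x/Stay/D/T, x/Stay/U/H, x/Stay/U/T. Columns: Cc, Cb, Ec, Eb.
{y/In/D/H, y/In/D/T} → row (6,5) (6,5) (3,1) (6,6)
{y/In/U/H, y/In/U/T} → row (3,3) (3,3) (3,1) (6,6)
{y/Stay/D/H, y/Stay/D/T} → row (6,5) (6,5) (5,7) (5,7)
{y/Stay/U/H, y/Stay/U/T} → row (3,3) (3,3) (5,7) (5,7)
{x/In/D/H, x/In/U/H} → row (3,7) (3,7) (3,1) (6,6)
{x/In/D/T, x/In/U/T} → row (2,7) (2,7) (3,1) (6,6)
{x/Stay/D/H, x/Stay/U/H} → row (3,7) (3,7) (5,7) (5,7)
{x/Stay/D/T, x/Stay/U/T} → row (2,7) (2,7) (5,7) (5,7)
That's 8 distinct rows out of 16 strategies.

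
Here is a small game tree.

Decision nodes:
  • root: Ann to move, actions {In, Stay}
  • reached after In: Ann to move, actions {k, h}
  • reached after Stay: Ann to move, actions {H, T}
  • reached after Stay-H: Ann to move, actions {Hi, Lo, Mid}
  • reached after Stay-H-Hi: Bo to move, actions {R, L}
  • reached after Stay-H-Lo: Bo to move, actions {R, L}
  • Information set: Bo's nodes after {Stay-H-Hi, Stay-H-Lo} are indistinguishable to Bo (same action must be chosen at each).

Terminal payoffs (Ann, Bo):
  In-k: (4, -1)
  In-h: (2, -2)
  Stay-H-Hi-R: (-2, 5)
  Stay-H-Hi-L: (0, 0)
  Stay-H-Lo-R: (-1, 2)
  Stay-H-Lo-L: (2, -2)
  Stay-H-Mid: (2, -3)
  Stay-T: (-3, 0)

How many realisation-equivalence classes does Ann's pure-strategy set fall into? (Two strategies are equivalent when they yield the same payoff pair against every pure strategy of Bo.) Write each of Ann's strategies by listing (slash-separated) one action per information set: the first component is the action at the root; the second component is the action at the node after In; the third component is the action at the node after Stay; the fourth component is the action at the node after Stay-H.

Ann has 24 pure strategies: In/k/H/Hi, In/k/H/Lo, In/k/H/Mid, In/k/T/Hi, In/k/T/Lo, In/k/T/Mid, In/h/H/Hi, In/h/H/Lo, In/h/H/Mid, In/h/T/Hi, In/h/T/Lo, In/h/T/Mid, Stay/k/H/Hi, Stay/k/H/Lo, Stay/k/H/Mid, Stay/k/T/Hi, Stay/k/T/Lo, Stay/k/T/Mid, Stay/h/H/Hi, Stay/h/H/Lo, Stay/h/H/Mid, Stay/h/T/Hi, Stay/h/T/Lo, Stay/h/T/Mid. Columns: R, L.
{In/k/H/Hi, In/k/H/Lo, In/k/H/Mid, In/k/T/Hi, In/k/T/Lo, In/k/T/Mid} → row (4,-1) (4,-1)
{In/h/H/Hi, In/h/H/Lo, In/h/H/Mid, In/h/T/Hi, In/h/T/Lo, In/h/T/Mid} → row (2,-2) (2,-2)
{Stay/k/H/Hi, Stay/h/H/Hi} → row (-2,5) (0,0)
{Stay/k/H/Lo, Stay/h/H/Lo} → row (-1,2) (2,-2)
{Stay/k/H/Mid, Stay/h/H/Mid} → row (2,-3) (2,-3)
{Stay/k/T/Hi, Stay/k/T/Lo, Stay/k/T/Mid, Stay/h/T/Hi, Stay/h/T/Lo, Stay/h/T/Mid} → row (-3,0) (-3,0)
That's 6 distinct rows out of 24 strategies.

6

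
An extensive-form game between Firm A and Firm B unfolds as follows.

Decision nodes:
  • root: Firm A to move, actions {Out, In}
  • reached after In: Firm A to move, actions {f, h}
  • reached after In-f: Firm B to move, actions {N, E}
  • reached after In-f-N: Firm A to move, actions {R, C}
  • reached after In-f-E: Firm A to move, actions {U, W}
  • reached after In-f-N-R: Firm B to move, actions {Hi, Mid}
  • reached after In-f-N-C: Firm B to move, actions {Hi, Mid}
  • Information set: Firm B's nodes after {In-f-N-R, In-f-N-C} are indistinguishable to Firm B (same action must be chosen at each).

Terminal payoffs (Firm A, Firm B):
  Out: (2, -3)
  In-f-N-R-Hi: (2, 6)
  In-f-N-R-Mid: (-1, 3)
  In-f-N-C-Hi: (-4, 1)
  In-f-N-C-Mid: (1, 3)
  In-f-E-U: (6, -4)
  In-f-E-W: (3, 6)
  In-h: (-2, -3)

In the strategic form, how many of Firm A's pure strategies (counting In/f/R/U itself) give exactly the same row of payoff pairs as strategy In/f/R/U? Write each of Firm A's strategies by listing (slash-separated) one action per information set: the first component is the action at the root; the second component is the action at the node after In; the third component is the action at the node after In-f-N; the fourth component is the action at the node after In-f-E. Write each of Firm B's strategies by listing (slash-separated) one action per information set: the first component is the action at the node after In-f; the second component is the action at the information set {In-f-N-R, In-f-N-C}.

Row for In/f/R/U (columns N/Hi, N/Mid, E/Hi, E/Mid): (2,6) (-1,3) (6,-4) (6,-4).
Every one of Firm A's information sets is on the play path for some reply by Firm B when Firm A follows In/f/R/U.
Changing the action at any of them therefore changes at least one column, so only In/f/R/U itself gives this row.

1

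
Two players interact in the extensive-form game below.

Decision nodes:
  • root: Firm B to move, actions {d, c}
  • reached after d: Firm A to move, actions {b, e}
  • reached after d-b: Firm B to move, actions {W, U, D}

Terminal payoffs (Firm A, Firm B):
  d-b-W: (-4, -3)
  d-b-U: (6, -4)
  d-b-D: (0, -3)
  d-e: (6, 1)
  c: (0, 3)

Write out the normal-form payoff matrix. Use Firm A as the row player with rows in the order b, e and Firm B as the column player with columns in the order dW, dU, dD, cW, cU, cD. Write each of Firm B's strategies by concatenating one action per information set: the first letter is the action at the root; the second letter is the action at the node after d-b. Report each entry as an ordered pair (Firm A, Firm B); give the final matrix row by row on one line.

b: (-4,-3) (6,-4) (0,-3) (0,3) (0,3) (0,3) | e: (6,1) (6,1) (6,1) (0,3) (0,3) (0,3)

Row b: dW→(-4,-3), dU→(6,-4), dD→(0,-3), cW→(0,3), cU→(0,3), cD→(0,3)
Row e: dW→(6,1), dU→(6,1), dD→(6,1), cW→(0,3), cU→(0,3), cD→(0,3)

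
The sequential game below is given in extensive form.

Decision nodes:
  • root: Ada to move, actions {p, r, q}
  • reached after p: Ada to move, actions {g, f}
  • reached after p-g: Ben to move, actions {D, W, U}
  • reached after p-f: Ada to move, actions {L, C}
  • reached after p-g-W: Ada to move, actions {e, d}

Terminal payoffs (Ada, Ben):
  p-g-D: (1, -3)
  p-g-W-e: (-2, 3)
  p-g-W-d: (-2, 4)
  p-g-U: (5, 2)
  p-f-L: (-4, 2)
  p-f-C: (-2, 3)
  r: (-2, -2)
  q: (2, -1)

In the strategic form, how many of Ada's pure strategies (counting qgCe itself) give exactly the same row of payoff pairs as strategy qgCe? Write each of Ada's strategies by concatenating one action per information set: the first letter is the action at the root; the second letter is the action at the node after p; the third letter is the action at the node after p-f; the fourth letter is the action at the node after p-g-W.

Row for qgCe (columns D, W, U): (2,-1) (2,-1) (2,-1).
Under qgCe, Ada's choice at the node after p and at the node after p-f and at the node after p-g-W can never be reached regardless of what Ben does, so varying those choices leaves every outcome unchanged.
Holding the reachable choices fixed and varying the unreachable ones freely already gives 2 × 2 × 2 = 8 equivalent strategies.
No other strategy reproduces this row, so those 8 are the full class: qgLe, qgLd, qgCe, qgCd, qfLe, qfLd, qfCe, qfCd.

8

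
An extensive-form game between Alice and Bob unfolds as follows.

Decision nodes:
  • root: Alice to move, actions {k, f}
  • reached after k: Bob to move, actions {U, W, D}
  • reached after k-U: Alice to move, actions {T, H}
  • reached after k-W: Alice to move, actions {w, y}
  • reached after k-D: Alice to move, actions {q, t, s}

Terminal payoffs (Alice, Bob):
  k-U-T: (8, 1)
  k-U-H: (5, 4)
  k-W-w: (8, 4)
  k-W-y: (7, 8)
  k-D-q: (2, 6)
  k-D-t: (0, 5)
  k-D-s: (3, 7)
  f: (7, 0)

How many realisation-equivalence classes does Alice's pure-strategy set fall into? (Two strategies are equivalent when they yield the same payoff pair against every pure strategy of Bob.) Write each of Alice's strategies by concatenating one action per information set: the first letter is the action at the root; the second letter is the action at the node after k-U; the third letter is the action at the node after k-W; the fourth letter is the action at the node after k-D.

13

Alice has 24 pure strategies: kTwq, kTwt, kTws, kTyq, kTyt, kTys, kHwq, kHwt, kHws, kHyq, kHyt, kHys, fTwq, fTwt, fTws, fTyq, fTyt, fTys, fHwq, fHwt, fHws, fHyq, fHyt, fHys. Columns: U, W, D.
{kTwq} → row (8,1) (8,4) (2,6)
{kTwt} → row (8,1) (8,4) (0,5)
{kTws} → row (8,1) (8,4) (3,7)
{kTyq} → row (8,1) (7,8) (2,6)
{kTyt} → row (8,1) (7,8) (0,5)
{kTys} → row (8,1) (7,8) (3,7)
{kHwq} → row (5,4) (8,4) (2,6)
{kHwt} → row (5,4) (8,4) (0,5)
{kHws} → row (5,4) (8,4) (3,7)
{kHyq} → row (5,4) (7,8) (2,6)
{kHyt} → row (5,4) (7,8) (0,5)
{kHys} → row (5,4) (7,8) (3,7)
{fTwq, fTwt, fTws, fTyq, fTyt, fTys, fHwq, fHwt, fHws, fHyq, fHyt, fHys} → row (7,0) (7,0) (7,0)
That's 13 distinct rows out of 24 strategies.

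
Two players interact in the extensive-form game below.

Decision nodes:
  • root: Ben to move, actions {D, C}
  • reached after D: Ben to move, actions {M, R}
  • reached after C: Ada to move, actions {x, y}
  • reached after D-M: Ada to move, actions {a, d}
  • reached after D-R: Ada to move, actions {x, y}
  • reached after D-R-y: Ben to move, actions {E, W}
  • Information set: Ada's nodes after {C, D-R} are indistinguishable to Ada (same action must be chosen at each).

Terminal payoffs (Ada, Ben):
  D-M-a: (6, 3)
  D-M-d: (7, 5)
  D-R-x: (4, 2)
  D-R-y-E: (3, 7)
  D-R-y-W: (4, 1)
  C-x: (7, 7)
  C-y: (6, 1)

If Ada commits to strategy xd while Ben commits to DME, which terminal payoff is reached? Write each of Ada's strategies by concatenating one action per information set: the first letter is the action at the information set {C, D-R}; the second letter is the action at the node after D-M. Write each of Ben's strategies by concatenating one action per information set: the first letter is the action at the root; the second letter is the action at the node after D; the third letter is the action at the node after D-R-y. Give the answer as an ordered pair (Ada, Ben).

(7, 5)

Trace the play path from the root:
  Ben plays D
  Ben plays M at [D]
  Ada plays d at [D-M]
→ terminal payoff (7, 5).
(Ada's choice at the information set {C, D-R} is never reached on this path, so it doesn't affect the outcome.)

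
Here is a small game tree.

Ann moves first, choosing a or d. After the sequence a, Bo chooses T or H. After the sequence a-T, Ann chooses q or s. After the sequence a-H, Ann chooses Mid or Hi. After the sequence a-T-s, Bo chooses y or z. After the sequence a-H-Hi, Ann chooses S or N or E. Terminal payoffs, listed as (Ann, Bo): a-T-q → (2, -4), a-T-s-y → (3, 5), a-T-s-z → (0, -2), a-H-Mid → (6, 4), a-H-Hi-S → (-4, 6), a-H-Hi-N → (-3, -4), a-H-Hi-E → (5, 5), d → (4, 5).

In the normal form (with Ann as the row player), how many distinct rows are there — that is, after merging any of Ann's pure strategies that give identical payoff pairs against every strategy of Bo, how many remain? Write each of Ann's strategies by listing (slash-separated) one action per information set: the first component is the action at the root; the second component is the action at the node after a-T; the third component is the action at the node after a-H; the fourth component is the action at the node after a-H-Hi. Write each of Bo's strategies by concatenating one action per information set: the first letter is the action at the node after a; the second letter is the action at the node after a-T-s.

Ann has 24 pure strategies: a/q/Mid/S, a/q/Mid/N, a/q/Mid/E, a/q/Hi/S, a/q/Hi/N, a/q/Hi/E, a/s/Mid/S, a/s/Mid/N, a/s/Mid/E, a/s/Hi/S, a/s/Hi/N, a/s/Hi/E, d/q/Mid/S, d/q/Mid/N, d/q/Mid/E, d/q/Hi/S, d/q/Hi/N, d/q/Hi/E, d/s/Mid/S, d/s/Mid/N, d/s/Mid/E, d/s/Hi/S, d/s/Hi/N, d/s/Hi/E. Columns: Ty, Tz, Hy, Hz.
{a/q/Mid/S, a/q/Mid/N, a/q/Mid/E} → row (2,-4) (2,-4) (6,4) (6,4)
{a/q/Hi/S} → row (2,-4) (2,-4) (-4,6) (-4,6)
{a/q/Hi/N} → row (2,-4) (2,-4) (-3,-4) (-3,-4)
{a/q/Hi/E} → row (2,-4) (2,-4) (5,5) (5,5)
{a/s/Mid/S, a/s/Mid/N, a/s/Mid/E} → row (3,5) (0,-2) (6,4) (6,4)
{a/s/Hi/S} → row (3,5) (0,-2) (-4,6) (-4,6)
{a/s/Hi/N} → row (3,5) (0,-2) (-3,-4) (-3,-4)
{a/s/Hi/E} → row (3,5) (0,-2) (5,5) (5,5)
{d/q/Mid/S, d/q/Mid/N, d/q/Mid/E, d/q/Hi/S, d/q/Hi/N, d/q/Hi/E, d/s/Mid/S, d/s/Mid/N, d/s/Mid/E, d/s/Hi/S, d/s/Hi/N, d/s/Hi/E} → row (4,5) (4,5) (4,5) (4,5)
That's 9 distinct rows out of 24 strategies.

9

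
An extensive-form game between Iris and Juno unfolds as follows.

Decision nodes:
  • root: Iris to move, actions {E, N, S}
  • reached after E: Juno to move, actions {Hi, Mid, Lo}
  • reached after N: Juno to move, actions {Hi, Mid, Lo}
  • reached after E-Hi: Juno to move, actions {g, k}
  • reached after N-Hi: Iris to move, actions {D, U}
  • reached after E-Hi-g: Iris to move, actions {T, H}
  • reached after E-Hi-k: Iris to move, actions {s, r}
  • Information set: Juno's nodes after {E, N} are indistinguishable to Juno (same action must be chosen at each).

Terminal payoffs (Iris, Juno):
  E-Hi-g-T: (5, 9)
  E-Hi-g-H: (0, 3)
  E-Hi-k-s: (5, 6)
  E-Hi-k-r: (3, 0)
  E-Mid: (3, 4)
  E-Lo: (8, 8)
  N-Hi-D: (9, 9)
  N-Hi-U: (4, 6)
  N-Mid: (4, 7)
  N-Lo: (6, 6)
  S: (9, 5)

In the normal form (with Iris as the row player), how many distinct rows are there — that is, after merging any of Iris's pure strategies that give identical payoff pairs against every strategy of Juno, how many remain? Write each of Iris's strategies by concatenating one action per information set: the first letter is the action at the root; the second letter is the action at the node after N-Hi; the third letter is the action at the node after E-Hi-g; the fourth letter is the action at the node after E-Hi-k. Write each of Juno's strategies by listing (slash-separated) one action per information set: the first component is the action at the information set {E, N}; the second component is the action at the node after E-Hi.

Iris has 24 pure strategies: EDTs, EDTr, EDHs, EDHr, EUTs, EUTr, EUHs, EUHr, NDTs, NDTr, NDHs, NDHr, NUTs, NUTr, NUHs, NUHr, SDTs, SDTr, SDHs, SDHr, SUTs, SUTr, SUHs, SUHr. Columns: Hi/g, Hi/k, Mid/g, Mid/k, Lo/g, Lo/k.
{EDTs, EUTs} → row (5,9) (5,6) (3,4) (3,4) (8,8) (8,8)
{EDTr, EUTr} → row (5,9) (3,0) (3,4) (3,4) (8,8) (8,8)
{EDHs, EUHs} → row (0,3) (5,6) (3,4) (3,4) (8,8) (8,8)
{EDHr, EUHr} → row (0,3) (3,0) (3,4) (3,4) (8,8) (8,8)
{NDTs, NDTr, NDHs, NDHr} → row (9,9) (9,9) (4,7) (4,7) (6,6) (6,6)
{NUTs, NUTr, NUHs, NUHr} → row (4,6) (4,6) (4,7) (4,7) (6,6) (6,6)
{SDTs, SDTr, SDHs, SDHr, SUTs, SUTr, SUHs, SUHr} → row (9,5) (9,5) (9,5) (9,5) (9,5) (9,5)
That's 7 distinct rows out of 24 strategies.

7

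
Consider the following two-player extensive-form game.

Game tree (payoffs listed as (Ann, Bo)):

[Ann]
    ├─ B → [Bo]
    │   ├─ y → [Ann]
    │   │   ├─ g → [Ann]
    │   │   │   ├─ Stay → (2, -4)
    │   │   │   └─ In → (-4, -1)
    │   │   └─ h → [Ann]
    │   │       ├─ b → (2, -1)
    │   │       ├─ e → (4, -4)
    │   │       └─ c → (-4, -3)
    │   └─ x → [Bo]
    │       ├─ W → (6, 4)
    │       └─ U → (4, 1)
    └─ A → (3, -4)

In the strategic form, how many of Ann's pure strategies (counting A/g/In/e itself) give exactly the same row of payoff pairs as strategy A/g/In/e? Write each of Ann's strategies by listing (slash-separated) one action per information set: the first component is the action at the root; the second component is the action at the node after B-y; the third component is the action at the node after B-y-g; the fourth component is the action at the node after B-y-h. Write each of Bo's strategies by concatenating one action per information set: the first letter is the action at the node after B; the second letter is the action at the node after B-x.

12

Row for A/g/In/e (columns yW, yU, xW, xU): (3,-4) (3,-4) (3,-4) (3,-4).
Under A/g/In/e, Ann's choice at the node after B-y and at the node after B-y-g and at the node after B-y-h can never be reached regardless of what Bo does, so varying those choices leaves every outcome unchanged.
Holding the reachable choices fixed and varying the unreachable ones freely already gives 2 × 2 × 3 = 12 equivalent strategies.
No other strategy reproduces this row, so those 12 are the full class: A/g/Stay/b, A/g/Stay/e, A/g/Stay/c, A/g/In/b, A/g/In/e, A/g/In/c, A/h/Stay/b, A/h/Stay/e, A/h/Stay/c, A/h/In/b, A/h/In/e, A/h/In/c.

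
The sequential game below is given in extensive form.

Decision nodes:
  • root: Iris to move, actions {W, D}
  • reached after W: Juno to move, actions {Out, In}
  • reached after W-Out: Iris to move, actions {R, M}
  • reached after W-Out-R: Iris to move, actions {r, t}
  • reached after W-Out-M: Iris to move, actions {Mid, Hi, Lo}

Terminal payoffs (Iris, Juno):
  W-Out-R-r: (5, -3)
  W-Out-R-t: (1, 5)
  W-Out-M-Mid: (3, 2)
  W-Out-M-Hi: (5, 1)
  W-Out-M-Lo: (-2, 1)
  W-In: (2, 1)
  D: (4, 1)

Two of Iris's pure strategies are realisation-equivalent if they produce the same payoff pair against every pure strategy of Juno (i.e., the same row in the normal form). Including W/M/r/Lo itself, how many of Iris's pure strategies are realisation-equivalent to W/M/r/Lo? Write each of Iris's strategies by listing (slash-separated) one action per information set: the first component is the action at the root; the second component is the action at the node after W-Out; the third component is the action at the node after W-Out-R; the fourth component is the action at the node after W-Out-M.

Row for W/M/r/Lo (columns Out, In): (-2,1) (2,1).
Under W/M/r/Lo, Iris's choice at the node after W-Out-R can never be reached regardless of what Juno does, so varying those choices leaves every outcome unchanged.
Holding the reachable choices fixed and varying the unreachable one freely already gives 2 equivalent strategies.
No other strategy reproduces this row, so those 2 are the full class: W/M/r/Lo, W/M/t/Lo.

2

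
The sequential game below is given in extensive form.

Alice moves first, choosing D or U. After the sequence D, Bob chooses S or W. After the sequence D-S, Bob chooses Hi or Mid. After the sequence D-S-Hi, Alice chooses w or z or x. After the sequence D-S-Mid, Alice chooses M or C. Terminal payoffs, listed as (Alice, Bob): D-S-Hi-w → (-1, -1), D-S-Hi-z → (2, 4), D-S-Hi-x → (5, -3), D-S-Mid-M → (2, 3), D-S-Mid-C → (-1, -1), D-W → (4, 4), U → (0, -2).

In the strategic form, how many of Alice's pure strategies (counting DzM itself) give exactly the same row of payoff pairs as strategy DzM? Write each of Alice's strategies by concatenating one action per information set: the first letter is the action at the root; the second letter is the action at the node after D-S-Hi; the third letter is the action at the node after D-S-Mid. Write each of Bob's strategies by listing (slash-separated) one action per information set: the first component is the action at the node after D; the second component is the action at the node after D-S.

Row for DzM (columns S/Hi, S/Mid, W/Hi, W/Mid): (2,4) (2,3) (4,4) (4,4).
Every one of Alice's information sets is on the play path for some reply by Bob when Alice follows DzM.
Changing the action at any of them therefore changes at least one column, so only DzM itself gives this row.

1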